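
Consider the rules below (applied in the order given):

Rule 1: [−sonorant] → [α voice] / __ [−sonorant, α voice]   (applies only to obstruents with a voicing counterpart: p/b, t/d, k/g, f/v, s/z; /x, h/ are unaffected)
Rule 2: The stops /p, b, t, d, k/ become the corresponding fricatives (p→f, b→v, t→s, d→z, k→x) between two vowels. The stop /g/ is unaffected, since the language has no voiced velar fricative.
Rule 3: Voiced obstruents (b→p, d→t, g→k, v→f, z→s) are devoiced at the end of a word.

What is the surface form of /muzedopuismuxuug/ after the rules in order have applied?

muzezofuismuxuuk

Rule 1 (regressive voicing assimilation): no segment meets the environment; /muzedopuismuxuug/ is unchanged.
Rule 2 (intervocalic spirantization): /d/ is a stop between vowels /e/ and /o/, so it spirantizes to the fricative [z]. /p/ is a stop between vowels /o/ and /u/, so it spirantizes to the fricative [f]. /muzedopuismuxuug/ → muzezofuismuxuug.
Rule 3 (final devoicing): /g/ is a voiced obstruent in word-final position, so it devoices to [k]. /muzezofuismuxuug/ → muzezofuismuxuuk.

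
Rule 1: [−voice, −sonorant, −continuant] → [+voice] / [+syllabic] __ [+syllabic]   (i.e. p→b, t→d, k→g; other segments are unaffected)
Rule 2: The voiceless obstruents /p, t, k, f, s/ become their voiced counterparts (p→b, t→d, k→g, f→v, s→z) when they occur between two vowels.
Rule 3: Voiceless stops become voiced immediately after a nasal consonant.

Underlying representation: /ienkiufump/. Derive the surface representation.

iengiuvumb

Rule 1 (intervocalic voicing): no segment meets the environment; /ienkiufump/ is unchanged.
Rule 2 (intervocalic voicing): /f/ is a voiceless obstruent between vowels /u/ and /u/, so it voices to [v]. /ienkiufump/ → ienkiuvump.
Rule 3 (post-nasal voicing): /k/ is a voiceless stop immediately after the nasal /n/, so it voices to [g]. /p/ is a voiceless stop immediately after the nasal /m/, so it voices to [b]. /ienkiuvump/ → iengiuvumb.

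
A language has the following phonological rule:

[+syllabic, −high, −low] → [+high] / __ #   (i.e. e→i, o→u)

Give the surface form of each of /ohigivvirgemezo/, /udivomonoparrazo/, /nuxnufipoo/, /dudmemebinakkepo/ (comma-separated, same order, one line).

/ohigivvirgemezo/: /o/ is a mid vowel in word-final position, so it raises to [u]. → [ohigivvirgemezu].
/udivomonoparrazo/: /o/ is a mid vowel in word-final position, so it raises to [u]. → [udivomonoparrazu].
/nuxnufipoo/: /o/ is a mid vowel in word-final position, so it raises to [u]. → [nuxnufipou].
/dudmemebinakkepo/: /o/ is a mid vowel in word-final position, so it raises to [u]. → [dudmemebinakkepu].

ohigivvirgemezu, udivomonoparrazu, nuxnufipou, dudmemebinakkepu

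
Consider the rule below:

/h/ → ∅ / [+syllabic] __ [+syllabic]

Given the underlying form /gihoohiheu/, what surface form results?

/h/ occurs between vowels /i/ and /o/, so it deletes.
/h/ occurs between vowels /o/ and /i/, so it deletes.
/h/ occurs between vowels /i/ and /e/, so it deletes.
Surface form: [giooieu].

giooieu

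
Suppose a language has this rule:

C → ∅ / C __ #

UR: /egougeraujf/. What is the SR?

/f/ is the second consonant of a word-final cluster /jf/, so it deletes.
Surface form: [egougerauj].

egougerauj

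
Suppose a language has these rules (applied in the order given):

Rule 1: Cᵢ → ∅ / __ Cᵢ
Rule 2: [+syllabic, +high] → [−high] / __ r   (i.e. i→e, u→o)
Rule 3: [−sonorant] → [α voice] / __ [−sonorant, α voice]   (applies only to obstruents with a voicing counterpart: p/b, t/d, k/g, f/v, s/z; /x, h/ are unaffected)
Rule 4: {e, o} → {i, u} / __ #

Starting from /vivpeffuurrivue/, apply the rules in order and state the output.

Rule 1 (degemination): /ff/ is a geminate; the first /f/ deletes. /rr/ is a geminate; the first /r/ deletes. /vivpeffuurrivue/ → vivpefuurivue.
Rule 2 (pre-rhotic lowering): /u/ is a high vowel immediately before /r/, so it lowers to [o]. /vivpefuurivue/ → vivpefuorivue.
Rule 3 (regressive voicing assimilation): /v/ precedes the voiceless obstruent /p/, so it devoices to [f] by assimilation. /vivpefuorivue/ → vifpefuorivue.
Rule 4 (final vowel raising): /e/ is a mid vowel in word-final position, so it raises to [i]. /vifpefuorivue/ → vifpefuorivui.

vifpefuorivui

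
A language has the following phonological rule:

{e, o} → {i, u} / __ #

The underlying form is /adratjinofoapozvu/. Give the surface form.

No segment of /adratjinofoapozvu/ meets the structural description of the rule, so the form surfaces unchanged.

adratjinofoapozvu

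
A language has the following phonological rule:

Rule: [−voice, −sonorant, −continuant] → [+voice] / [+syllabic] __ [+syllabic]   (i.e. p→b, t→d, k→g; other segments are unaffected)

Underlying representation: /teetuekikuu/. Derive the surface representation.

teeduegiguu

Scanning /teetuekikuu/: /t/ at position 1 is not in the conditioning environment; /t/ is a voiceless stop between vowels /e/ and /u/, so it voices to [d]; /k/ is a voiceless stop between vowels /e/ and /i/, so it voices to [g]; /k/ is a voiceless stop between vowels /i/ and /u/, so it voices to [g].
Result: [teeduegiguu].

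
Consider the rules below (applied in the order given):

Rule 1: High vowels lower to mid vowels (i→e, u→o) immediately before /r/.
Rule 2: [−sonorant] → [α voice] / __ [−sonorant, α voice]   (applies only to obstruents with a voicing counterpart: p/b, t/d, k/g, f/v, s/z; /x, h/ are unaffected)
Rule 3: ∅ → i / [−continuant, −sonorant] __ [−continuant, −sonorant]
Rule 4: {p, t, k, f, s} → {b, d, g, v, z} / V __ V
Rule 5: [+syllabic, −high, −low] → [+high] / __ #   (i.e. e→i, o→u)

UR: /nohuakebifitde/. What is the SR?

Rule 1 (pre-rhotic lowering): no segment meets the environment; /nohuakebifitde/ is unchanged.
Rule 2 (regressive voicing assimilation): /t/ precedes the voiced obstruent /d/, so it voices to [d] by assimilation. /nohuakebifitde/ → nohuakebifidde.
Rule 3 (stop-cluster i-epenthesis): /d/ and /d/ form a stop–stop cluster, so [i] is inserted between them. /nohuakebifidde/ → nohuakebifidide.
Rule 4 (intervocalic voicing): /k/ is a voiceless obstruent between vowels /a/ and /e/, so it voices to [g]. /f/ is a voiceless obstruent between vowels /i/ and /i/, so it voices to [v]. /nohuakebifidide/ → nohuagebividide.
Rule 5 (final vowel raising): /e/ is a mid vowel in word-final position, so it raises to [i]. /nohuagebividide/ → nohuagebivididi.

nohuagebivididi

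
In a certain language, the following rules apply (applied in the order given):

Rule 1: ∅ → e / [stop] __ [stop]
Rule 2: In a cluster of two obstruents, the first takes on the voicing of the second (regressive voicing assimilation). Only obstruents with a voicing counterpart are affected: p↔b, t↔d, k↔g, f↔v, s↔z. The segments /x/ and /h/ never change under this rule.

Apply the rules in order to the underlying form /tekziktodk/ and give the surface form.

Rule 1 (stop-cluster e-epenthesis): /k/ and /t/ form a stop–stop cluster, so [e] is inserted between them. /d/ and /k/ form a stop–stop cluster, so [e] is inserted between them. /tekziktodk/ → tekziketodek.
Rule 2 (regressive voicing assimilation): /k/ precedes the voiced obstruent /z/, so it voices to [g] by assimilation. /tekziketodek/ → tegziketodek.

tegziketodek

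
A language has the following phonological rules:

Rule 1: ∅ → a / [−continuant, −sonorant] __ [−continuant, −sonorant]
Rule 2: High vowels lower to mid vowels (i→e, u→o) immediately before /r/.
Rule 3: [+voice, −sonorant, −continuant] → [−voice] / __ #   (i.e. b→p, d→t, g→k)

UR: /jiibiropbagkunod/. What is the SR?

jiiberopabagakunot

Rule 1 (stop-cluster a-epenthesis): /p/ and /b/ form a stop–stop cluster, so [a] is inserted between them. /g/ and /k/ form a stop–stop cluster, so [a] is inserted between them. /jiibiropbagkunod/ → jiibiropabagakunod.
Rule 2 (pre-rhotic lowering): /i/ is a high vowel immediately before /r/, so it lowers to [e]. /jiibiropabagakunod/ → jiiberopabagakunod.
Rule 3 (final devoicing): /d/ is a voiced stop in word-final position, so it devoices to [t]. /jiiberopabagakunod/ → jiiberopabagakunot.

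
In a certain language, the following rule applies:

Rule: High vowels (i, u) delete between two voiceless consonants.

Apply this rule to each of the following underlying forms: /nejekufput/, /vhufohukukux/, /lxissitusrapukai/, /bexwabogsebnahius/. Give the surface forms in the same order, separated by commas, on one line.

/nejekufput/: /u/ is a high vowel flanked by voiceless consonants /k/ and /f/, so it deletes. /u/ is a high vowel flanked by voiceless consonants /p/ and /t/, so it deletes. → [nejekfpt].
/vhufohukukux/: /u/ is a high vowel flanked by voiceless consonants /h/ and /f/, so it deletes. /u/ is a high vowel flanked by voiceless consonants /h/ and /k/, so it deletes. /u/ is a high vowel flanked by voiceless consonants /k/ and /k/, so it deletes. /u/ is a high vowel flanked by voiceless consonants /k/ and /x/, so it deletes. → [vhfohkkx].
/lxissitusrapukai/: /i/ is a high vowel flanked by voiceless consonants /x/ and /s/, so it deletes. /i/ is a high vowel flanked by voiceless consonants /s/ and /t/, so it deletes. /u/ is a high vowel flanked by voiceless consonants /t/ and /s/, so it deletes. /u/ is a high vowel flanked by voiceless consonants /p/ and /k/, so it deletes. → [lxsstsrapkai].
/bexwabogsebnahius/: the rule's environment is not met; surfaces unchanged as [bexwabogsebnahius].

nejekfpt, vhfohkkx, lxsstsrapkai, bexwabogsebnahius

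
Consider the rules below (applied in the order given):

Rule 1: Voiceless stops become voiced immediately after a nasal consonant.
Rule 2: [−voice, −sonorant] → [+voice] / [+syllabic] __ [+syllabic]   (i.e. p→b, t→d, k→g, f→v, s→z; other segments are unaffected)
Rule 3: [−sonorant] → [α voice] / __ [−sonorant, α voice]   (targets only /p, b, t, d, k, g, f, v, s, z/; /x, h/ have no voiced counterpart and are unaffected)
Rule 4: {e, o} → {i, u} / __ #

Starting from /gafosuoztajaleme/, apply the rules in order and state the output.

gavozuostajalemi

Rule 1 (post-nasal voicing): no segment meets the environment; /gafosuoztajaleme/ is unchanged.
Rule 2 (intervocalic voicing): /f/ is a voiceless obstruent between vowels /a/ and /o/, so it voices to [v]. /s/ is a voiceless obstruent between vowels /o/ and /u/, so it voices to [z]. /gafosuoztajaleme/ → gavozuoztajaleme.
Rule 3 (regressive voicing assimilation): /z/ precedes the voiceless obstruent /t/, so it devoices to [s] by assimilation. /gavozuoztajaleme/ → gavozuostajaleme.
Rule 4 (final vowel raising): /e/ is a mid vowel in word-final position, so it raises to [i]. /gavozuostajaleme/ → gavozuostajalemi.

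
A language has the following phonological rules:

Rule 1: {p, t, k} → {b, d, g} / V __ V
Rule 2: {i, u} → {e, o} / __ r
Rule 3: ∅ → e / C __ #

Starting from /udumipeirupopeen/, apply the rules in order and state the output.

Rule 1 (intervocalic voicing): /p/ is a voiceless stop between vowels /i/ and /e/, so it voices to [b]. /p/ is a voiceless stop between vowels /u/ and /o/, so it voices to [b]. /p/ is a voiceless stop between vowels /o/ and /e/, so it voices to [b]. /udumipeirupopeen/ → udumibeirubobeen.
Rule 2 (pre-rhotic lowering): /i/ is a high vowel immediately before /r/, so it lowers to [e]. /udumibeirubobeen/ → udumibeerubobeen.
Rule 3 (final e-epenthesis): the form ends in the consonant /n/, so [e] is inserted word-finally. /udumibeerubobeen/ → udumibeerubobeene.

udumibeerubobeene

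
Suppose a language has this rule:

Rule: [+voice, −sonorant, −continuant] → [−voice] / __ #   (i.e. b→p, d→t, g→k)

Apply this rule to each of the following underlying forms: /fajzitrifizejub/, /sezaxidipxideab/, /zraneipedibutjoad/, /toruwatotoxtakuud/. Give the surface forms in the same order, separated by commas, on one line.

fajzitrifizejup, sezaxidipxideap, zraneipedibutjoat, toruwatotoxtakuut

/fajzitrifizejub/: /b/ is a voiced stop in word-final position, so it devoices to [p]. → [fajzitrifizejup].
/sezaxidipxideab/: /b/ is a voiced stop in word-final position, so it devoices to [p]. → [sezaxidipxideap].
/zraneipedibutjoad/: /d/ is a voiced stop in word-final position, so it devoices to [t]. → [zraneipedibutjoat].
/toruwatotoxtakuud/: /d/ is a voiced stop in word-final position, so it devoices to [t]. → [toruwatotoxtakuut].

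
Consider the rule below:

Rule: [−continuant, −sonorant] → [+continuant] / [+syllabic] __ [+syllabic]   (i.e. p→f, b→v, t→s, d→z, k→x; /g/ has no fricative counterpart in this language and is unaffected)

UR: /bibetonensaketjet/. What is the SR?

bivesonensaxetjet

Scanning /bibetonensaketjet/: /b/ at position 1 is not in the conditioning environment; /b/ is a stop between vowels /i/ and /e/, so it spirantizes to the fricative [v]; /t/ is a stop between vowels /e/ and /o/, so it spirantizes to the fricative [s]; /k/ is a stop between vowels /a/ and /e/, so it spirantizes to the fricative [x]; /t/ at position 14 is not in the conditioning environment; /t/ at position 17 is not in the conditioning environment.
Result: [bivesonensaxetjet].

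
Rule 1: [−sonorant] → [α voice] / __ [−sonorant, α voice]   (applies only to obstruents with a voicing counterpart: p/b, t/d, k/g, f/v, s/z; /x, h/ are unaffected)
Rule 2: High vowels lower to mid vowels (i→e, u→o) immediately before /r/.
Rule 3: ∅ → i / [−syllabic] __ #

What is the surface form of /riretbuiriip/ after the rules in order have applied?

Rule 1 (regressive voicing assimilation): /t/ precedes the voiced obstruent /b/, so it voices to [d] by assimilation. /riretbuiriip/ → riredbuiriip.
Rule 2 (pre-rhotic lowering): /i/ is a high vowel immediately before /r/, so it lowers to [e]. /i/ is a high vowel immediately before /r/, so it lowers to [e]. /riredbuiriip/ → reredbueriip.
Rule 3 (final i-epenthesis): the form ends in the consonant /p/, so [i] is inserted word-finally. /reredbueriip/ → reredbueriipi.

reredbueriipi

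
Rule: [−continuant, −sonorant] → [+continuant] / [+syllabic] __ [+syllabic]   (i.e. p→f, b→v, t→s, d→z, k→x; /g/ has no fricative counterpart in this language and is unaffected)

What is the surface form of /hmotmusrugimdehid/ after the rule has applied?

hmotmusrugimdehid

No segment of /hmotmusrugimdehid/ meets the structural description of the rule, so the form surfaces unchanged.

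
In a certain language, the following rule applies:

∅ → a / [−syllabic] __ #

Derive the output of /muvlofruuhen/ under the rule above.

muvlofruuhena

the form ends in the consonant /n/, so [a] is inserted word-finally.
Surface form: [muvlofruuhena].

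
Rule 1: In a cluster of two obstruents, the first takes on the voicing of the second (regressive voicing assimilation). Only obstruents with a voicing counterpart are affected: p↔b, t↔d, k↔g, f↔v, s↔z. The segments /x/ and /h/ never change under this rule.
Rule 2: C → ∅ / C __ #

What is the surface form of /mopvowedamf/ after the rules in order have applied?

Rule 1 (regressive voicing assimilation): /p/ precedes the voiced obstruent /v/, so it voices to [b] by assimilation. /mopvowedamf/ → mobvowedamf.
Rule 2 (final cluster simplification): /f/ is the second consonant of a word-final cluster /mf/, so it deletes. /mobvowedamf/ → mobvowedam.

mobvowedam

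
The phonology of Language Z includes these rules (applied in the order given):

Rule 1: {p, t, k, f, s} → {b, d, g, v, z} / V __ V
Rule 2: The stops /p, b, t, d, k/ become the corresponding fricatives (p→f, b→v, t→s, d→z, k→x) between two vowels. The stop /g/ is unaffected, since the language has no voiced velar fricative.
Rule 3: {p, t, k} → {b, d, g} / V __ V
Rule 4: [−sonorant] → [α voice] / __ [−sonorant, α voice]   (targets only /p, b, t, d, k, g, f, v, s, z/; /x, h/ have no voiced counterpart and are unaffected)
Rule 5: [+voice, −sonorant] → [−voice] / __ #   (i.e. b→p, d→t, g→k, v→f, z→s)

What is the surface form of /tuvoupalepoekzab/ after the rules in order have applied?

tuvouvalevoegzap

Rule 1 (intervocalic voicing): /p/ is a voiceless obstruent between vowels /u/ and /a/, so it voices to [b]. /p/ is a voiceless obstruent between vowels /e/ and /o/, so it voices to [b]. /tuvoupalepoekzab/ → tuvoubaleboekzab.
Rule 2 (intervocalic spirantization): /b/ is a stop between vowels /u/ and /a/, so it spirantizes to the fricative [v]. /b/ is a stop between vowels /e/ and /o/, so it spirantizes to the fricative [v]. /tuvoubaleboekzab/ → tuvouvalevoekzab.
Rule 3 (intervocalic voicing): no segment meets the environment; /tuvouvalevoekzab/ is unchanged.
Rule 4 (regressive voicing assimilation): /k/ precedes the voiced obstruent /z/, so it voices to [g] by assimilation. /tuvouvalevoekzab/ → tuvouvalevoegzab.
Rule 5 (final devoicing): /b/ is a voiced obstruent in word-final position, so it devoices to [p]. /tuvouvalevoegzab/ → tuvouvalevoegzap.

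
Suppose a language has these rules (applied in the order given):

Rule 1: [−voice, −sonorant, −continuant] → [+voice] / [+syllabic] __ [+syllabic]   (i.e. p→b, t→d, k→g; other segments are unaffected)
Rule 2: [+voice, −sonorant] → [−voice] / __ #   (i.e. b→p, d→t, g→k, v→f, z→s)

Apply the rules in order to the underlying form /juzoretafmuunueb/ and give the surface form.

Rule 1 (intervocalic voicing): /t/ is a voiceless stop between vowels /e/ and /a/, so it voices to [d]. /juzoretafmuunueb/ → juzoredafmuunueb.
Rule 2 (final devoicing): /b/ is a voiced obstruent in word-final position, so it devoices to [p]. /juzoredafmuunueb/ → juzoredafmuunuep.

juzoredafmuunuep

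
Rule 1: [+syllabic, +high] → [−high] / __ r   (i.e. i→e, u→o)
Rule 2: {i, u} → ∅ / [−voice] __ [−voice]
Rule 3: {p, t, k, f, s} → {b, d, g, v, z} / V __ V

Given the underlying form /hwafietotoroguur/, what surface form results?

Rule 1 (pre-rhotic lowering): /u/ is a high vowel immediately before /r/, so it lowers to [o]. /hwafietotoroguur/ → hwafietotoroguor.
Rule 2 (high vowel syncope): no segment meets the environment; /hwafietotoroguor/ is unchanged.
Rule 3 (intervocalic voicing): /f/ is a voiceless obstruent between vowels /a/ and /i/, so it voices to [v]. /t/ is a voiceless obstruent between vowels /e/ and /o/, so it voices to [d]. /t/ is a voiceless obstruent between vowels /o/ and /o/, so it voices to [d]. /hwafietotoroguor/ → hwaviedodoroguor.

hwaviedodoroguor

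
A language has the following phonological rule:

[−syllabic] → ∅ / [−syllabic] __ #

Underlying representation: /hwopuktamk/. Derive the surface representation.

hwopuktam

/k/ is the second consonant of a word-final cluster /mk/, so it deletes.
The other instances of /h/, /w/, /p/, /k/, /t/, /m/ do not occur in the required environment and remain unchanged.
Surface form: [hwopuktam].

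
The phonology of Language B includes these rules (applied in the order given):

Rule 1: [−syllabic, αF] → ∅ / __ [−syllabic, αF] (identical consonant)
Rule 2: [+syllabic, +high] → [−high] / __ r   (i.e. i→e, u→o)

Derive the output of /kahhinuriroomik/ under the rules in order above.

kahinoreroomik

Rule 1 (degemination): /hh/ is a geminate; the first /h/ deletes. /kahhinuriroomik/ → kahinuriroomik.
Rule 2 (pre-rhotic lowering): /u/ is a high vowel immediately before /r/, so it lowers to [o]. /i/ is a high vowel immediately before /r/, so it lowers to [e]. /kahinuriroomik/ → kahinoreroomik.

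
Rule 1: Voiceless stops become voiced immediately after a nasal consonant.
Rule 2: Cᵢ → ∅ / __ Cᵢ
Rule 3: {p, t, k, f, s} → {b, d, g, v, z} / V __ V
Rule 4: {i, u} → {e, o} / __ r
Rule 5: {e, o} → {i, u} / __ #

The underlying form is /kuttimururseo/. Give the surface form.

kudimororseu

Rule 1 (post-nasal voicing): no segment meets the environment; /kuttimururseo/ is unchanged.
Rule 2 (degemination): /tt/ is a geminate; the first /t/ deletes. /kuttimururseo/ → kutimururseo.
Rule 3 (intervocalic voicing): /t/ is a voiceless obstruent between vowels /u/ and /i/, so it voices to [d]. /kutimururseo/ → kudimururseo.
Rule 4 (pre-rhotic lowering): /u/ is a high vowel immediately before /r/, so it lowers to [o]. /u/ is a high vowel immediately before /r/, so it lowers to [o]. /kudimururseo/ → kudimororseo.
Rule 5 (final vowel raising): /o/ is a mid vowel in word-final position, so it raises to [u]. /kudimororseo/ → kudimororseu.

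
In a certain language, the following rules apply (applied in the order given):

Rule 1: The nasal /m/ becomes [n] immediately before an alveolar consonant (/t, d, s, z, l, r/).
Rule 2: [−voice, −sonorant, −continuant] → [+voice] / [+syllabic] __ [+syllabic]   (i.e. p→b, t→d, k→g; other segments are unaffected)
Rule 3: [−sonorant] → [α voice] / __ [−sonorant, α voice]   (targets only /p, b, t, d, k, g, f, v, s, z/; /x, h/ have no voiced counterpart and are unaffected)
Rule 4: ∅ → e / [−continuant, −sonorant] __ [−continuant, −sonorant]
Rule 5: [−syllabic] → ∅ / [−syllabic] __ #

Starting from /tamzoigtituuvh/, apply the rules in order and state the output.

Rule 1 (nasal place assimilation): /m/ precedes the alveolar consonant /z/, so it assimilates in place to [n]. /tamzoigtituuvh/ → tanzoigtituuvh.
Rule 2 (intervocalic voicing): /t/ is a voiceless stop between vowels /i/ and /u/, so it voices to [d]. /tanzoigtituuvh/ → tanzoigtiduuvh.
Rule 3 (regressive voicing assimilation): /g/ precedes the voiceless obstruent /t/, so it devoices to [k] by assimilation. /v/ precedes the voiceless obstruent /h/, so it devoices to [f] by assimilation. /tanzoigtiduuvh/ → tanzoiktiduufh.
Rule 4 (stop-cluster e-epenthesis): /k/ and /t/ form a stop–stop cluster, so [e] is inserted between them. /tanzoiktiduufh/ → tanzoiketiduufh.
Rule 5 (final cluster simplification): /h/ is the second consonant of a word-final cluster /fh/, so it deletes. /tanzoiketiduufh/ → tanzoiketiduuf.

tanzoiketiduuf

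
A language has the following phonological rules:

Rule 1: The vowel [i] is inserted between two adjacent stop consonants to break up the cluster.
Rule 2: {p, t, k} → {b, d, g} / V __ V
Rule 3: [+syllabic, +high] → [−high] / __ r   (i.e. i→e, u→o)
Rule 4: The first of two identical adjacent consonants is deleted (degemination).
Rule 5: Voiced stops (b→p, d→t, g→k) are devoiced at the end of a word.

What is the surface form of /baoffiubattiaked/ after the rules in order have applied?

Rule 1 (stop-cluster i-epenthesis): /t/ and /t/ form a stop–stop cluster, so [i] is inserted between them. /baoffiubattiaked/ → baoffiubatitiaked.
Rule 2 (intervocalic voicing): /t/ is a voiceless stop between vowels /a/ and /i/, so it voices to [d]. /t/ is a voiceless stop between vowels /i/ and /i/, so it voices to [d]. /k/ is a voiceless stop between vowels /a/ and /e/, so it voices to [g]. /baoffiubatitiaked/ → baoffiubadidiaged.
Rule 3 (pre-rhotic lowering): no segment meets the environment; /baoffiubadidiaged/ is unchanged.
Rule 4 (degemination): /ff/ is a geminate; the first /f/ deletes. /baoffiubadidiaged/ → baofiubadidiaged.
Rule 5 (final devoicing): /d/ is a voiced stop in word-final position, so it devoices to [t]. /baofiubadidiaged/ → baofiubadidiaget.

baofiubadidiaget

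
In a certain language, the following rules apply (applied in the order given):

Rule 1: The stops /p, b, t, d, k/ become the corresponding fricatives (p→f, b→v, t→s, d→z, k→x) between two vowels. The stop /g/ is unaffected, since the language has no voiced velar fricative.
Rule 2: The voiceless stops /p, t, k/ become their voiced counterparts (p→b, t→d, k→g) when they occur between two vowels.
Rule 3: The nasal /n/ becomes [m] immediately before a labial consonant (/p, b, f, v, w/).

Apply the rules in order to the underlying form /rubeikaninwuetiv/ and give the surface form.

Rule 1 (intervocalic spirantization): /b/ is a stop between vowels /u/ and /e/, so it spirantizes to the fricative [v]. /k/ is a stop between vowels /i/ and /a/, so it spirantizes to the fricative [x]. /t/ is a stop between vowels /e/ and /i/, so it spirantizes to the fricative [s]. /rubeikaninwuetiv/ → ruveixaninwuesiv.
Rule 2 (intervocalic voicing): no segment meets the environment; /ruveixaninwuesiv/ is unchanged.
Rule 3 (nasal place assimilation): /n/ precedes the labial consonant /w/, so it assimilates in place to [m]. /ruveixaninwuesiv/ → ruveixanimwuesiv.

ruveixanimwuesiv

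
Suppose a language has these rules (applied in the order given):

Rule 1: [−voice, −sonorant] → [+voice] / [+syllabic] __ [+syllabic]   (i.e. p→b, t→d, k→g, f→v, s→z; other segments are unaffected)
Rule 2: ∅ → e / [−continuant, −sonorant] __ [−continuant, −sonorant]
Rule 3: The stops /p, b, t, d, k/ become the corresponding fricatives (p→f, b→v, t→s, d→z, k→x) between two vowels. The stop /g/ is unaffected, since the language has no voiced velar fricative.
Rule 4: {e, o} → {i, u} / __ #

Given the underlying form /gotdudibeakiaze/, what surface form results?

Rule 1 (intervocalic voicing): /k/ is a voiceless obstruent between vowels /a/ and /i/, so it voices to [g]. /gotdudibeakiaze/ → gotdudibeagiaze.
Rule 2 (stop-cluster e-epenthesis): /t/ and /d/ form a stop–stop cluster, so [e] is inserted between them. /gotdudibeagiaze/ → gotedudibeagiaze.
Rule 3 (intervocalic spirantization): /t/ is a stop between vowels /o/ and /e/, so it spirantizes to the fricative [s]. /d/ is a stop between vowels /e/ and /u/, so it spirantizes to the fricative [z]. /d/ is a stop between vowels /u/ and /i/, so it spirantizes to the fricative [z]. /b/ is a stop between vowels /i/ and /e/, so it spirantizes to the fricative [v]. /gotedudibeagiaze/ → gosezuziveagiaze.
Rule 4 (final vowel raising): /e/ is a mid vowel in word-final position, so it raises to [i]. /gosezuziveagiaze/ → gosezuziveagiazi.

gosezuziveagiazi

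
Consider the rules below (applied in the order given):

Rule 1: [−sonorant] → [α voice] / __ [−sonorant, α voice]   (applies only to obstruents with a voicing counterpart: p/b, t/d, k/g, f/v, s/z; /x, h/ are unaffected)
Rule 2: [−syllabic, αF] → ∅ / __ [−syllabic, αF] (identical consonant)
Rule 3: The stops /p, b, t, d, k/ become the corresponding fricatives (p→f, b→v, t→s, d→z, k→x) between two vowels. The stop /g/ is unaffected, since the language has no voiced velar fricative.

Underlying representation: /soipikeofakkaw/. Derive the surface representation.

Rule 1 (regressive voicing assimilation): no segment meets the environment; /soipikeofakkaw/ is unchanged.
Rule 2 (degemination): /kk/ is a geminate; the first /k/ deletes. /soipikeofakkaw/ → soipikeofakaw.
Rule 3 (intervocalic spirantization): /p/ is a stop between vowels /i/ and /i/, so it spirantizes to the fricative [f]. /k/ is a stop between vowels /i/ and /e/, so it spirantizes to the fricative [x]. /k/ is a stop between vowels /a/ and /a/, so it spirantizes to the fricative [x]. /soipikeofakaw/ → soifixeofaxaw.

soifixeofaxaw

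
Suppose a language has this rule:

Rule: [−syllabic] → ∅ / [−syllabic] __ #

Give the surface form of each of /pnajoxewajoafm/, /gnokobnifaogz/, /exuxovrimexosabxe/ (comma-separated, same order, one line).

pnajoxewajoaf, gnokobnifaog, exuxovrimexosabxe

/pnajoxewajoafm/: /m/ is the second consonant of a word-final cluster /fm/, so it deletes. → [pnajoxewajoaf].
/gnokobnifaogz/: /z/ is the second consonant of a word-final cluster /gz/, so it deletes. → [gnokobnifaog].
/exuxovrimexosabxe/: the rule's environment is not met; surfaces unchanged as [exuxovrimexosabxe].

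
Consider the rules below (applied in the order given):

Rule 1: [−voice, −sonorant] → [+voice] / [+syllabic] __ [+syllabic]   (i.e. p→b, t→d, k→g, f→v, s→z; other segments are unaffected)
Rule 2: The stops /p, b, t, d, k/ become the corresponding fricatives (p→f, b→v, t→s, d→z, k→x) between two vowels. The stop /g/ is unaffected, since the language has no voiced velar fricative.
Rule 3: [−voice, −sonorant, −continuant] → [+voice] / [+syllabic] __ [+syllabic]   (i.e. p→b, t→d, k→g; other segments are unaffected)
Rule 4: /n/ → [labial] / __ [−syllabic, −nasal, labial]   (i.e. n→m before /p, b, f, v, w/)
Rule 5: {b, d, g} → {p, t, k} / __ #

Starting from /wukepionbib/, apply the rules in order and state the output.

Rule 1 (intervocalic voicing): /k/ is a voiceless obstruent between vowels /u/ and /e/, so it voices to [g]. /p/ is a voiceless obstruent between vowels /e/ and /i/, so it voices to [b]. /wukepionbib/ → wugebionbib.
Rule 2 (intervocalic spirantization): /b/ is a stop between vowels /e/ and /i/, so it spirantizes to the fricative [v]. /wugebionbib/ → wugevionbib.
Rule 3 (intervocalic voicing): no segment meets the environment; /wugevionbib/ is unchanged.
Rule 4 (nasal place assimilation): /n/ precedes the labial consonant /b/, so it assimilates in place to [m]. /wugevionbib/ → wugeviombib.
Rule 5 (final devoicing): /b/ is a voiced stop in word-final position, so it devoices to [p]. /wugeviombib/ → wugeviombip.

wugeviombip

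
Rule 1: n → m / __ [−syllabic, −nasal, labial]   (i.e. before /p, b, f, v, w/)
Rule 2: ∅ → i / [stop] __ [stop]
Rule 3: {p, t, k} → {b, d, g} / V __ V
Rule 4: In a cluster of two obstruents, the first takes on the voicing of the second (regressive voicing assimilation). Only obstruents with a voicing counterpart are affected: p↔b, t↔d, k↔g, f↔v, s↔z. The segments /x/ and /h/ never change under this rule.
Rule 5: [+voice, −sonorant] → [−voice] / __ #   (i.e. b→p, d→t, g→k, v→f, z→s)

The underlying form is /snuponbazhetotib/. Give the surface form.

Rule 1 (nasal place assimilation): /n/ precedes the labial consonant /b/, so it assimilates in place to [m]. /snuponbazhetotib/ → snupombazhetotib.
Rule 2 (stop-cluster i-epenthesis): no segment meets the environment; /snupombazhetotib/ is unchanged.
Rule 3 (intervocalic voicing): /p/ is a voiceless stop between vowels /u/ and /o/, so it voices to [b]. /t/ is a voiceless stop between vowels /e/ and /o/, so it voices to [d]. /t/ is a voiceless stop between vowels /o/ and /i/, so it voices to [d]. /snupombazhetotib/ → snubombazhedodib.
Rule 4 (regressive voicing assimilation): /z/ precedes the voiceless obstruent /h/, so it devoices to [s] by assimilation. /snubombazhedodib/ → snubombashedodib.
Rule 5 (final devoicing): /b/ is a voiced obstruent in word-final position, so it devoices to [p]. /snubombashedodib/ → snubombashedodip.

snubombashedodip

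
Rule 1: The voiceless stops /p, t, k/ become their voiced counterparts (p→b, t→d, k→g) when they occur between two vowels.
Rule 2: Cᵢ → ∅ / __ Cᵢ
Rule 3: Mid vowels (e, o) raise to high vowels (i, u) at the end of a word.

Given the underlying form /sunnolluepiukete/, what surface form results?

sunoluebiugedi

Rule 1 (intervocalic voicing): /p/ is a voiceless stop between vowels /e/ and /i/, so it voices to [b]. /k/ is a voiceless stop between vowels /u/ and /e/, so it voices to [g]. /t/ is a voiceless stop between vowels /e/ and /e/, so it voices to [d]. /sunnolluepiukete/ → sunnolluebiugede.
Rule 2 (degemination): /nn/ is a geminate; the first /n/ deletes. /ll/ is a geminate; the first /l/ deletes. /sunnolluebiugede/ → sunoluebiugede.
Rule 3 (final vowel raising): /e/ is a mid vowel in word-final position, so it raises to [i]. /sunoluebiugede/ → sunoluebiugedi.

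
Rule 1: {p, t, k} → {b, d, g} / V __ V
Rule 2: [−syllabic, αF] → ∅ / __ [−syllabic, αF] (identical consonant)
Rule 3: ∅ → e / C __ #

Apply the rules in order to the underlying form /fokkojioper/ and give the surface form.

Rule 1 (intervocalic voicing): /p/ is a voiceless stop between vowels /o/ and /e/, so it voices to [b]. /fokkojioper/ → fokkojiober.
Rule 2 (degemination): /kk/ is a geminate; the first /k/ deletes. /fokkojiober/ → fokojiober.
Rule 3 (final e-epenthesis): the form ends in the consonant /r/, so [e] is inserted word-finally. /fokojiober/ → fokojiobere.

fokojiobere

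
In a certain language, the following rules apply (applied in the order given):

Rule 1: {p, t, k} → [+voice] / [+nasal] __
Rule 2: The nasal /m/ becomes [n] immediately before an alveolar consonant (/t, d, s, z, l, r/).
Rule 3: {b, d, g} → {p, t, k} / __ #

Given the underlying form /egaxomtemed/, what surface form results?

Rule 1 (post-nasal voicing): /t/ is a voiceless stop immediately after the nasal /m/, so it voices to [d]. /egaxomtemed/ → egaxomdemed.
Rule 2 (nasal place assimilation): /m/ precedes the alveolar consonant /d/, so it assimilates in place to [n]. /egaxomdemed/ → egaxondemed.
Rule 3 (final devoicing): /d/ is a voiced stop in word-final position, so it devoices to [t]. /egaxondemed/ → egaxondemet.

egaxondemet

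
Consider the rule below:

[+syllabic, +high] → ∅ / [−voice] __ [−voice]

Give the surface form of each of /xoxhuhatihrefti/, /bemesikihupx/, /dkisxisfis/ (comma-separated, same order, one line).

xoxhhathrefti, bemeskhpx, dksxsfs

/xoxhuhatihrefti/: /u/ is a high vowel flanked by voiceless consonants /h/ and /h/, so it deletes. /i/ is a high vowel flanked by voiceless consonants /t/ and /h/, so it deletes. → [xoxhhathrefti].
/bemesikihupx/: /i/ is a high vowel flanked by voiceless consonants /s/ and /k/, so it deletes. /i/ is a high vowel flanked by voiceless consonants /k/ and /h/, so it deletes. /u/ is a high vowel flanked by voiceless consonants /h/ and /p/, so it deletes. → [bemeskhpx].
/dkisxisfis/: /i/ is a high vowel flanked by voiceless consonants /k/ and /s/, so it deletes. /i/ is a high vowel flanked by voiceless consonants /x/ and /s/, so it deletes. /i/ is a high vowel flanked by voiceless consonants /f/ and /s/, so it deletes. → [dksxsfs].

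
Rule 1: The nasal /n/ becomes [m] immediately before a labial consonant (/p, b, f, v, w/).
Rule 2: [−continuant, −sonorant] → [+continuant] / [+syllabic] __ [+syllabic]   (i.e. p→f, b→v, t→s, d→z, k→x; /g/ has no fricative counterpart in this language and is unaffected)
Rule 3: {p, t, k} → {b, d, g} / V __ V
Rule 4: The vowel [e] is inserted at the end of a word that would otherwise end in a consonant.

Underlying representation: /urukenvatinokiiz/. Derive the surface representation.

uruxemvasinoxiize

Rule 1 (nasal place assimilation): /n/ precedes the labial consonant /v/, so it assimilates in place to [m]. /urukenvatinokiiz/ → urukemvatinokiiz.
Rule 2 (intervocalic spirantization): /k/ is a stop between vowels /u/ and /e/, so it spirantizes to the fricative [x]. /t/ is a stop between vowels /a/ and /i/, so it spirantizes to the fricative [s]. /k/ is a stop between vowels /o/ and /i/, so it spirantizes to the fricative [x]. /urukemvatinokiiz/ → uruxemvasinoxiiz.
Rule 3 (intervocalic voicing): no segment meets the environment; /uruxemvasinoxiiz/ is unchanged.
Rule 4 (final e-epenthesis): the form ends in the consonant /z/, so [e] is inserted word-finally. /uruxemvasinoxiiz/ → uruxemvasinoxiize.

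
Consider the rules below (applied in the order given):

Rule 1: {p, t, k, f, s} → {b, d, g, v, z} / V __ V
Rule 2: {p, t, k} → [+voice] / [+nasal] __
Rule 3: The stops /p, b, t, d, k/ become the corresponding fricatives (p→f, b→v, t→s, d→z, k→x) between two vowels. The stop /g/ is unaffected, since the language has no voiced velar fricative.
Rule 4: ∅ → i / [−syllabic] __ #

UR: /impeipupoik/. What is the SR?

Rule 1 (intervocalic voicing): /p/ is a voiceless obstruent between vowels /i/ and /u/, so it voices to [b]. /p/ is a voiceless obstruent between vowels /u/ and /o/, so it voices to [b]. /impeipupoik/ → impeibuboik.
Rule 2 (post-nasal voicing): /p/ is a voiceless stop immediately after the nasal /m/, so it voices to [b]. /impeibuboik/ → imbeibuboik.
Rule 3 (intervocalic spirantization): /b/ is a stop between vowels /i/ and /u/, so it spirantizes to the fricative [v]. /b/ is a stop between vowels /u/ and /o/, so it spirantizes to the fricative [v]. /imbeibuboik/ → imbeivuvoik.
Rule 4 (final i-epenthesis): the form ends in the consonant /k/, so [i] is inserted word-finally. /imbeivuvoik/ → imbeivuvoiki.

imbeivuvoiki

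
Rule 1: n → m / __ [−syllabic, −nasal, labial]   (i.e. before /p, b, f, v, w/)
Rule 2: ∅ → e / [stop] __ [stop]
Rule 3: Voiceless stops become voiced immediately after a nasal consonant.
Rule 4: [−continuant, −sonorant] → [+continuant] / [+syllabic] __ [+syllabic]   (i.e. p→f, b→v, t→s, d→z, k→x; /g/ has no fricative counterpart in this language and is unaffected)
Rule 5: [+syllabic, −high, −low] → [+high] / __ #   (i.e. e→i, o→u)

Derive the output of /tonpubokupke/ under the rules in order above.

Rule 1 (nasal place assimilation): /n/ precedes the labial consonant /p/, so it assimilates in place to [m]. /tonpubokupke/ → tompubokupke.
Rule 2 (stop-cluster e-epenthesis): /p/ and /k/ form a stop–stop cluster, so [e] is inserted between them. /tompubokupke/ → tompubokupeke.
Rule 3 (post-nasal voicing): /p/ is a voiceless stop immediately after the nasal /m/, so it voices to [b]. /tompubokupeke/ → tombubokupeke.
Rule 4 (intervocalic spirantization): /b/ is a stop between vowels /u/ and /o/, so it spirantizes to the fricative [v]. /k/ is a stop between vowels /o/ and /u/, so it spirantizes to the fricative [x]. /p/ is a stop between vowels /u/ and /e/, so it spirantizes to the fricative [f]. /k/ is a stop between vowels /e/ and /e/, so it spirantizes to the fricative [x]. /tombubokupeke/ → tombuvoxufexe.
Rule 5 (final vowel raising): /e/ is a mid vowel in word-final position, so it raises to [i]. /tombuvoxufexe/ → tombuvoxufexi.

tombuvoxufexi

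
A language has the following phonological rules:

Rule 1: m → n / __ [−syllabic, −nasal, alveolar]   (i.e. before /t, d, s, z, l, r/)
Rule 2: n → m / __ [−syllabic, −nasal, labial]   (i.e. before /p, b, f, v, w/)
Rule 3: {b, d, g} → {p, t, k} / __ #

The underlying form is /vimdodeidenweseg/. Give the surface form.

Rule 1 (nasal place assimilation): /m/ precedes the alveolar consonant /d/, so it assimilates in place to [n]. /vimdodeidenweseg/ → vindodeidenweseg.
Rule 2 (nasal place assimilation): /n/ precedes the labial consonant /w/, so it assimilates in place to [m]. /vindodeidenweseg/ → vindodeidemweseg.
Rule 3 (final devoicing): /g/ is a voiced stop in word-final position, so it devoices to [k]. /vindodeidemweseg/ → vindodeidemwesek.

vindodeidemwesek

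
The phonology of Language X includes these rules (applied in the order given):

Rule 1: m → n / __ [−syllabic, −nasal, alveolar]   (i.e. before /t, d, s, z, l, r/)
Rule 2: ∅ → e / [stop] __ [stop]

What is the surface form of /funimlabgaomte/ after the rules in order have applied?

funinlabegaonte

Rule 1 (nasal place assimilation): /m/ precedes the alveolar consonant /l/, so it assimilates in place to [n]. /m/ precedes the alveolar consonant /t/, so it assimilates in place to [n]. /funimlabgaomte/ → funinlabgaonte.
Rule 2 (stop-cluster e-epenthesis): /b/ and /g/ form a stop–stop cluster, so [e] is inserted between them. /funinlabgaonte/ → funinlabegaonte.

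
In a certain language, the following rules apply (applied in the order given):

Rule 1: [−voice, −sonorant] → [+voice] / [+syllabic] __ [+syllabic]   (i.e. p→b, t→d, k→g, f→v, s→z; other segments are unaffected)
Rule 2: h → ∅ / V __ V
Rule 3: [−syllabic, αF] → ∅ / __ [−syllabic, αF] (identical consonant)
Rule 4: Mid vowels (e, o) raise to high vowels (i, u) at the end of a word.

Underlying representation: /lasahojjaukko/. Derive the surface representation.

lazaojauku

Rule 1 (intervocalic voicing): /s/ is a voiceless obstruent between vowels /a/ and /a/, so it voices to [z]. /lasahojjaukko/ → lazahojjaukko.
Rule 2 (intervocalic h-deletion): /h/ occurs between vowels /a/ and /o/, so it deletes. /lazahojjaukko/ → lazaojjaukko.
Rule 3 (degemination): /jj/ is a geminate; the first /j/ deletes. /kk/ is a geminate; the first /k/ deletes. /lazaojjaukko/ → lazaojauko.
Rule 4 (final vowel raising): /o/ is a mid vowel in word-final position, so it raises to [u]. /lazaojauko/ → lazaojauku.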